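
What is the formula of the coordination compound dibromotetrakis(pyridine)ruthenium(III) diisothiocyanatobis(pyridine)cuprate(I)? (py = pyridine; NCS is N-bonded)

[RuBr2(py)4][Cu(NCS)2(py)2]

Cation [Ru…]: ligand charges -2, Ru(III) ⇒ ion charge 1+.
Anion [Cu…]: ligand charges -2, Cu(I) ⇒ ion charge 1−.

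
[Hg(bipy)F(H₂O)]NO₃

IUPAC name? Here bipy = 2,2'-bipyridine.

The 1 nitrate counter-ion carries a total charge of -1, so each complex ion is 1+.
Ligand charges: 1×aqua (neutral), 1×fluoro (-1 each), 1×2,2'-bipyridine (neutral); total -1. So Hg + (-1) = 1+, giving Hg = +2.
Ligands are named alphabetically: aqua before bipyridine before fluoro.

aqua(2,2'-bipyridine)fluoromercury(II) nitrate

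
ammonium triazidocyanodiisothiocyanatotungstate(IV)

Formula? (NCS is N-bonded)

Ligands: 1 cyano (CN, -1), 3 azido (N3, -1), 2 isothiocyanato (NCS, -1). Ligand charge sum = -6.
With W in oxidation state +4, the complex ion is [W...]^2−.
Charge balance with ammonium (+1) requires 1 complex ion per 2 ammonium.

(NH4)2[W(CN)(N3)3(NCS)2]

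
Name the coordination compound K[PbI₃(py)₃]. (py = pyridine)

potassium triiodotris(pyridine)plumbate(II)

The 1 potassium counter-ion carries a total charge of +1, so each complex ion is 1−.
Ligand charges: 3×pyridine (neutral), 3×iodo (-1 each); total -3. So Pb + (-3) = 1−, giving Pb = +2.
Ligands are named alphabetically: iodo before pyridine.
The complex ion is anionic, so lead takes the -ate form plumbate(II).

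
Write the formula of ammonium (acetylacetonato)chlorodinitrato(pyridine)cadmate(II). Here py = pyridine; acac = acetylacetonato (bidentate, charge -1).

(NH4)2[Cd(acac)Cl(NO3)2(py)]

Ligands: 1 chloro (Cl, -1), 2 nitrato (NO3, -1), 1 pyridine (py, neutral), 1 acetylacetonato (acac, -1). Ligand charge sum = -4.
With Cd in oxidation state +2, the complex ion is [Cd...]^2−.
Charge balance with ammonium (+1) requires 1 complex ion per 2 ammonium.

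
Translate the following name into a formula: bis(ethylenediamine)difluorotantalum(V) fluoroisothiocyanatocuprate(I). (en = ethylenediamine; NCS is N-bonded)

[Ta(en)2F2][CuF(NCS)]3

Cation [Ta…]: ligand charges -2, Ta(V) ⇒ ion charge 3+.
Anion [Cu…]: ligand charges -2, Cu(I) ⇒ ion charge 1−.
One 3+ cation requires 3 of the 1− anion.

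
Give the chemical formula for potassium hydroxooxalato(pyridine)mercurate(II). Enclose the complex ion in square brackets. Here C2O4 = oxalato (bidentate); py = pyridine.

K[Hg(C2O4)(OH)(py)]

Ligands: 1 hydroxo (OH, -1), 1 oxalato (C2O4, -2), 1 pyridine (py, neutral). Ligand charge sum = -3.
With Hg in oxidation state +2, the complex ion is [Hg...]^1−.
Charge balance with potassium (+1) requires 1 complex ion per 1 potassium.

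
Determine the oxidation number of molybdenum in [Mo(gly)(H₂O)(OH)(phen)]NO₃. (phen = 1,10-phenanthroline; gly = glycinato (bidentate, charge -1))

1 nitrate outside the brackets (-1 each) → the complex ion is 1+.
Ligand charges: 1×OH = -1; 1×phen neutral; 1×H2O neutral; 1×gly = -1; sum -2.
Mo + (-2) = 1+ ⇒ Mo is +3.

+3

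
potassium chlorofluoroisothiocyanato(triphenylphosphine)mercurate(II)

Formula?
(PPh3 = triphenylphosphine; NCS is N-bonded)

Ligands: 1 triphenylphosphine (PPh3, neutral), 1 isothiocyanato (NCS, -1), 1 chloro (Cl, -1), 1 fluoro (F, -1). Ligand charge sum = -3.
With Hg in oxidation state +2, the complex ion is [Hg...]^1−.
Charge balance with potassium (+1) requires 1 complex ion per 1 potassium.

K[HgClF(NCS)(PPh3)]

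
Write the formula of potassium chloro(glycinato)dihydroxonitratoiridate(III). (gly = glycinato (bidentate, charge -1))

Ligands: 2 hydroxo (OH, -1), 1 nitrato (NO3, -1), 1 glycinato (gly, -1), 1 chloro (Cl, -1). Ligand charge sum = -5.
With Ir in oxidation state +3, the complex ion is [Ir...]^2−.
Charge balance with potassium (+1) requires 1 complex ion per 2 potassium.

K2[IrCl(gly)(NO3)(OH)2]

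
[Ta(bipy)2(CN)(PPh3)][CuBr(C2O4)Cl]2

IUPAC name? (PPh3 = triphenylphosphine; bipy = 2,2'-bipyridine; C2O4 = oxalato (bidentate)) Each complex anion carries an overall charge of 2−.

bis(2,2'-bipyridine)cyano(triphenylphosphine)tantalum(V) bromochlorooxalatocuprate(II)

Both ions are complex: the cation is named first with the plain metal name, the anion second with the -ate form; each ion's ligands are alphabetised independently.
The complex anion is given as 2−; its ligand charges sum to -4, so Cu = +2.
With 2 anions per cation, the cation must be 2×2 = 4+.
Cation: ligand charges sum to -1; for the ion to be 4+, Ta = +5.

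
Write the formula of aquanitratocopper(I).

[Cu(H2O)(NO3)]

Ligands: 1 aqua (H2O, neutral), 1 nitrato (NO3, -1). Ligand charge sum = -1.
With Cu in oxidation state +1, the complex ion is [Cu...].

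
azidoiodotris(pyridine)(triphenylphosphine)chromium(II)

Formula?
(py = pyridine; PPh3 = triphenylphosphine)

[CrI(N3)(PPh3)(py)3]

Ligands: 1 iodo (I, -1), 3 pyridine (py, neutral), 1 azido (N3, -1), 1 triphenylphosphine (PPh3, neutral). Ligand charge sum = -2.
With Cr in oxidation state +2, the complex ion is [Cr...].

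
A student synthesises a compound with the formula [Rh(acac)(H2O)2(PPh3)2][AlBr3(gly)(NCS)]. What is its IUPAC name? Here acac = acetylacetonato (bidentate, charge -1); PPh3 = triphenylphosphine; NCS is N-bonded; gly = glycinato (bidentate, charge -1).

(acetylacetonato)diaquabis(triphenylphosphine)rhodium(III) tribromo(glycinato)isothiocyanatoaluminate(III)

Aluminium is always +3 in its complexes; the anion's ligand charges sum to -5, so the complex anion is 2−.
A 1:1 salt means the cation carries the equal and opposite charge, 2+.
Cation: ligand charges sum to -1; for the ion to be 2+, Rh = +3.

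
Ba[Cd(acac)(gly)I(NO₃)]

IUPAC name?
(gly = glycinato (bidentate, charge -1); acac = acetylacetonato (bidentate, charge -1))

barium (acetylacetonato)(glycinato)iodonitratocadmate(II)

The 1 barium counter-ion carries a total charge of +2, so each complex ion is 2−.
Ligand charges: 1×nitrato (-1 each), 1×iodo (-1 each), 1×glycinato (-1 each), 1×acetylacetonato (-1 each); total -4. So Cd + (-4) = 2−, giving Cd = +2.
Ligands are named alphabetically: acetylacetonato before glycinato before iodo before nitrato.
The complex ion is anionic, so cadmium takes the -ate form cadmate(II).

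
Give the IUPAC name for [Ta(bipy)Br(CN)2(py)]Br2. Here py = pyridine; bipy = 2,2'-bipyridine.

(2,2'-bipyridine)bromodicyano(pyridine)tantalum(V) bromide

The 2 bromide counter-ions carry a total charge of -2, so each complex ion is 2+.
Ligand charges: 1×pyridine (neutral), 2×cyano (-1 each), 1×2,2'-bipyridine (neutral), 1×bromo (-1 each); total -3. So Ta + (-3) = 2+, giving Ta = +5.
Ligands are named alphabetically: bipyridine before bromo before cyano before pyridine.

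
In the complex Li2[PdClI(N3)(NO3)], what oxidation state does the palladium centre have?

+2

2 lithium outside the brackets (+1 each) → the complex ion is 2−.
Ligand charges: 1×N3 = -1; 1×I = -1; 1×Cl = -1; 1×NO3 = -1; sum -4.
Pd + (-4) = 2− ⇒ Pd is +2.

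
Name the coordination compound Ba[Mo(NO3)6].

barium hexanitratomolybdate(IV)

The 1 barium counter-ion carries a total charge of +2, so each complex ion is 2−.
Ligand charges: 6×nitrato (-1 each); total -6. So Mo + (-6) = 2−, giving Mo = +4.
The complex ion is anionic, so molybdenum takes the -ate form molybdate(IV).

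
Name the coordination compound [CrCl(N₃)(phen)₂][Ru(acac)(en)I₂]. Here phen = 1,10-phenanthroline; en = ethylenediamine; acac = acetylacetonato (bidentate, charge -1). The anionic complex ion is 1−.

Both ions are complex: the cation is named first with the plain metal name, the anion second with the -ate form; each ion's ligands are alphabetised independently.
The complex anion is given as 1−; its ligand charges sum to -3, so Ru = +2.
A 1:1 salt means the cation carries the equal and opposite charge, 1+.
Cation: ligand charges sum to -2; for the ion to be 1+, Cr = +3.

azidochlorobis(1,10-phenanthroline)chromium(III) (acetylacetonato)(ethylenediamine)diiodoruthenate(II)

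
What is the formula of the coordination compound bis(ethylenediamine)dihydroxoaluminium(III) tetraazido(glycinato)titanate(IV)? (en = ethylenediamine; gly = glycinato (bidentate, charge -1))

[Al(en)2(OH)2][Ti(gly)(N3)4]

Cation [Al…]: ligand charges -2, Al(III) ⇒ ion charge 1+.
Anion [Ti…]: ligand charges -5, Ti(IV) ⇒ ion charge 1−.
One 1+ cation balances one 1− anion.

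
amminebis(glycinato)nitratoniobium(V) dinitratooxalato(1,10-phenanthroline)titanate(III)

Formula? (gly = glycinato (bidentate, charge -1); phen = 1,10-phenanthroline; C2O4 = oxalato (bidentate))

[Nb(gly)2(NH3)(NO3)][Ti(C2O4)(NO3)2(phen)]2

Cation [Nb…]: ligand charges -3, Nb(V) ⇒ ion charge 2+.
Anion [Ti…]: ligand charges -4, Ti(III) ⇒ ion charge 1−.
One 2+ cation requires 2 of the 1− anion.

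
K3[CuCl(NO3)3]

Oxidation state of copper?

3 potassium outside the brackets (+1 each) → the complex ion is 3−.
Ligand charges: 1×Cl = -1; 3×NO3 = -3; sum -4.
Cu + (-4) = 3− ⇒ Cu is +1.

+1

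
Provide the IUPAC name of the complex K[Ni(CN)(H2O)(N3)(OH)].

potassium aquaazidocyanohydroxonickelate(II)

The 1 potassium counter-ion carries a total charge of +1, so each complex ion is 1−.
Ligand charges: 1×cyano (-1 each), 1×azido (-1 each), 1×aqua (neutral), 1×hydroxo (-1 each); total -3. So Ni + (-3) = 1−, giving Ni = +2.
The complex ion is anionic, so nickel takes the -ate form nickelate(II).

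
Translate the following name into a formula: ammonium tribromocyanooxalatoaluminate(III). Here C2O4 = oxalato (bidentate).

(NH4)3[AlBr3(C2O4)(CN)]

Ligands: 1 cyano (CN, -1), 3 bromo (Br, -1), 1 oxalato (C2O4, -2). Ligand charge sum = -6.
Charge balance with ammonium (+1) requires 1 complex ion per 3 ammonium.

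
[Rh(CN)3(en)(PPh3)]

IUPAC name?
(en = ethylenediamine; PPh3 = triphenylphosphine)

There is no counter-ion, so the complex is neutral overall.
Ligand charges: 1×ethylenediamine (neutral), 3×cyano (-1 each), 1×triphenylphosphine (neutral); total -3. So Rh + (-3) = 0, giving Rh = +3.
Ligands are named alphabetically: cyano before ethylenediamine before triphenylphosphine.

tricyano(ethylenediamine)(triphenylphosphine)rhodium(III)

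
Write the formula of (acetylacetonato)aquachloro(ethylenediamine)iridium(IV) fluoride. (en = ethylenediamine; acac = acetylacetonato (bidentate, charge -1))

[Ir(acac)Cl(en)(H2O)]F2

Ligands: 1 ethylenediamine (en, neutral), 1 chloro (Cl, -1), 1 acetylacetonato (acac, -1), 1 aqua (H2O, neutral). Ligand charge sum = -2.
Charge balance with fluoride (-1) requires 1 complex ion per 2 fluoride.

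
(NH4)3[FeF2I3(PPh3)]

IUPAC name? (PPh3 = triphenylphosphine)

The 3 ammonium counter-ions carry a total charge of +3, so each complex ion is 3−.
Ligand charges: 2×fluoro (-1 each), 3×iodo (-1 each), 1×triphenylphosphine (neutral); total -5. So Fe + (-5) = 3−, giving Fe = +2.
The complex ion is anionic, so iron takes the -ate form ferrate(II).

ammonium difluorotriiodo(triphenylphosphine)ferrate(II)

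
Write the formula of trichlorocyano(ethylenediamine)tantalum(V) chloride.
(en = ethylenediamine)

[TaCl3(CN)(en)]Cl

Ligands: 3 chloro (Cl, -1), 1 ethylenediamine (en, neutral), 1 cyano (CN, -1). Ligand charge sum = -4.
With Ta in oxidation state +5, the complex ion is [Ta...]^1+.
Charge balance with chloride (-1) requires 1 complex ion per 1 chloride.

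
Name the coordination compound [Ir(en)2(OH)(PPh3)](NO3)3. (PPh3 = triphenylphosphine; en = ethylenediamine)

bis(ethylenediamine)hydroxo(triphenylphosphine)iridium(IV) nitrate

The 3 nitrate counter-ions carry a total charge of -3, so each complex ion is 3+.
Ligand charges: 1×triphenylphosphine (neutral), 2×ethylenediamine (neutral), 1×hydroxo (-1 each); total -1. So Ir + (-1) = 3+, giving Ir = +4.
Ligands are named alphabetically: ethylenediamine before hydroxo before triphenylphosphine.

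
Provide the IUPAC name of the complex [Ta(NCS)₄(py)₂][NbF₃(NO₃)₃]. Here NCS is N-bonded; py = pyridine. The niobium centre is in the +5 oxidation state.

tetraisothiocyanatobis(pyridine)tantalum(V) trifluorotrinitratoniobate(V)

Nb is given as +5; the anion's ligand charges sum to -6, so the complex anion is 1−.
A 1:1 salt means the cation carries the equal and opposite charge, 1+.
Cation: ligand charges sum to -4; for the ion to be 1+, Ta = +5.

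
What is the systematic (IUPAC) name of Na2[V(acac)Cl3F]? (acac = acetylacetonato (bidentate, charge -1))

sodium (acetylacetonato)trichlorofluorovanadate(III)

The 2 sodium counter-ions carry a total charge of +2, so each complex ion is 2−.
Ligand charges: 1×acetylacetonato (-1 each), 1×fluoro (-1 each), 3×chloro (-1 each); total -5. So V + (-5) = 2−, giving V = +3.
Ligands are named alphabetically: acetylacetonato before chloro before fluoro.
The complex ion is anionic, so vanadium takes the -ate form vanadate(III).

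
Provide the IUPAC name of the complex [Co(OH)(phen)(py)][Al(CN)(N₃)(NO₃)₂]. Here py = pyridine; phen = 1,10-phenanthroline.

Aluminium is always +3 in its complexes; the anion's ligand charges sum to -4, so the complex anion is 1−.
A 1:1 salt means the cation carries the equal and opposite charge, 1+.
Cation: ligand charges sum to -1; for the ion to be 1+, Co = +2.

hydroxo(1,10-phenanthroline)(pyridine)cobalt(II) azidocyanodinitratoaluminate(III)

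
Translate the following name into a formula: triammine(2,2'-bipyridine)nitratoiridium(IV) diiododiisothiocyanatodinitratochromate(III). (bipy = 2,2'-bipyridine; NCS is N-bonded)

Cation [Ir…]: ligand charges -1, Ir(IV) ⇒ ion charge 3+.
Anion [Cr…]: ligand charges -6, Cr(III) ⇒ ion charge 3−.
One 3+ cation balances one 3− anion.

[Ir(bipy)(NH3)3(NO3)][CrI2(NCS)2(NO3)2]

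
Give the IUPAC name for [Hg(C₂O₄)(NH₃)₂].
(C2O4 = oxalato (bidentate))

diammineoxalatomercury(II)

There is no counter-ion, so the complex is neutral overall.
Ligand charges: 1×oxalato (-2 each), 2×ammine (neutral); total -2. So Hg + (-2) = 0, giving Hg = +2.
Ligands are named alphabetically: ammine before oxalato.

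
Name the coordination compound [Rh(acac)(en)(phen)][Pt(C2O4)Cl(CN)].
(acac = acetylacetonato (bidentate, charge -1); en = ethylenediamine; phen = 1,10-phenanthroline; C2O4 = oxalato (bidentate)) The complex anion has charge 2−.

(acetylacetonato)(ethylenediamine)(1,10-phenanthroline)rhodium(III) chlorocyanooxalatoplatinate(II)

Both ions are complex: the cation is named first with the plain metal name, the anion second with the -ate form; each ion's ligands are alphabetised independently.
The complex anion is given as 2−; its ligand charges sum to -4, so Pt = +2.
A 1:1 salt means the cation carries the equal and opposite charge, 2+.
Cation: ligand charges sum to -1; for the ion to be 2+, Rh = +3.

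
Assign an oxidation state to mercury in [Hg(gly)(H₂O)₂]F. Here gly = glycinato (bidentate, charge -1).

+2

1 fluoride outside the brackets (-1 each) → the complex ion is 1+.
Ligand charges: 1×gly = -1; 2×H2O neutral; sum -1.
Hg + (-1) = 1+ ⇒ Hg is +2.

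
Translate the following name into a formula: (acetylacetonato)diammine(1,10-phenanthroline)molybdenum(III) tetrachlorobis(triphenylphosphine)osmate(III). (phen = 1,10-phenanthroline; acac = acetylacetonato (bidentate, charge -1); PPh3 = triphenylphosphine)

[Mo(acac)(NH3)2(phen)][OsCl4(PPh3)2]2

Cation [Mo…]: ligand charges -1, Mo(III) ⇒ ion charge 2+.
Anion [Os…]: ligand charges -4, Os(III) ⇒ ion charge 1−.
One 2+ cation requires 2 of the 1− anion.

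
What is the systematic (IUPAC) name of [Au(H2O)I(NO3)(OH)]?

aquahydroxoiodonitratogold(III)

There is no counter-ion, so the complex is neutral overall.
Ligand charges: 1×hydroxo (-1 each), 1×aqua (neutral), 1×iodo (-1 each), 1×nitrato (-1 each); total -3. So Au + (-3) = 0, giving Au = +3.
Ligands are named alphabetically: aqua before hydroxo before iodo before nitrato.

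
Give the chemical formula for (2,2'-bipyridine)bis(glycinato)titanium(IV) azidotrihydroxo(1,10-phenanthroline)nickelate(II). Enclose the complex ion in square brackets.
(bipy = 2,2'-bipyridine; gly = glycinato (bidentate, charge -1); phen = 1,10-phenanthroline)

[Ti(bipy)(gly)2][Ni(N3)(OH)3(phen)]

Cation [Ti…]: ligand charges -2, Ti(IV) ⇒ ion charge 2+.
Anion [Ni…]: ligand charges -4, Ni(II) ⇒ ion charge 2−.
One 2+ cation balances one 2− anion.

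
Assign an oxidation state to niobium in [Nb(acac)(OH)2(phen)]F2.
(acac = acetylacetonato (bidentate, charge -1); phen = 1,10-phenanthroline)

2 fluoride outside the brackets (-1 each) → the complex ion is 2+.
Ligand charges: 2×OH = -2; 1×acac = -1; 1×phen neutral; sum -3.
Nb + (-3) = 2+ ⇒ Nb is +5.

+5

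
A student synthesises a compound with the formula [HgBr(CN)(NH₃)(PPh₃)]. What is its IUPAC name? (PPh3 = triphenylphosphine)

There is no counter-ion, so the complex is neutral overall.
Ligand charges: 1×cyano (-1 each), 1×ammine (neutral), 1×triphenylphosphine (neutral), 1×bromo (-1 each); total -2. So Hg + (-2) = 0, giving Hg = +2.
Ligands are named alphabetically: ammine before bromo before cyano before triphenylphosphine.

amminebromocyano(triphenylphosphine)mercury(II)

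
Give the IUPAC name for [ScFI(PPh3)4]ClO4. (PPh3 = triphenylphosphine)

fluoroiodotetrakis(triphenylphosphine)scandium(III) perchlorate

The 1 perchlorate counter-ion carries a total charge of -1, so each complex ion is 1+.
Ligand charges: 4×triphenylphosphine (neutral), 1×fluoro (-1 each), 1×iodo (-1 each); total -2. So Sc + (-2) = 1+, giving Sc = +3.
Ligands are named alphabetically: fluoro before iodo before triphenylphosphine.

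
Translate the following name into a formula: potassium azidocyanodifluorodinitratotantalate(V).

Ligands: 1 azido (N3, -1), 2 nitrato (NO3, -1), 1 cyano (CN, -1), 2 fluoro (F, -1). Ligand charge sum = -6.
With Ta in oxidation state +5, the complex ion is [Ta...]^1−.
Charge balance with potassium (+1) requires 1 complex ion per 1 potassium.

K[Ta(CN)F2(N3)(NO3)2]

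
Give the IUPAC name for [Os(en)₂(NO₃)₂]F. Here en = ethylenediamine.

The 1 fluoride counter-ion carries a total charge of -1, so each complex ion is 1+.
Ligand charges: 2×ethylenediamine (neutral), 2×nitrato (-1 each); total -2. So Os + (-2) = 1+, giving Os = +3.
Ligands are named alphabetically: ethylenediamine before nitrato.

bis(ethylenediamine)dinitratoosmium(III) fluoride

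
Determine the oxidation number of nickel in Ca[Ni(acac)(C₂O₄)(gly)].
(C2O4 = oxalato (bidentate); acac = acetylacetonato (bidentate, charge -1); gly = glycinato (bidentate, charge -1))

1 calcium outside the brackets (+2 each) → the complex ion is 2−.
Ligand charges: 1×C2O4 = -2; 1×acac = -1; 1×gly = -1; sum -4.
Ni + (-4) = 2− ⇒ Ni is +2.

+2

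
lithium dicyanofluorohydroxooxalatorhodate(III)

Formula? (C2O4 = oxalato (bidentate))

Li3[Rh(C2O4)(CN)2F(OH)]

Ligands: 2 cyano (CN, -1), 1 hydroxo (OH, -1), 1 oxalato (C2O4, -2), 1 fluoro (F, -1). Ligand charge sum = -6.
With Rh in oxidation state +3, the complex ion is [Rh...]^3−.
Charge balance with lithium (+1) requires 1 complex ion per 3 lithium.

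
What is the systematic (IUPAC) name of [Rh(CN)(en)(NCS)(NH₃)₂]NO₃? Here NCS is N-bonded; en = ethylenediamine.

diamminecyano(ethylenediamine)isothiocyanatorhodium(III) nitrate

The 1 nitrate counter-ion carries a total charge of -1, so each complex ion is 1+.
Ligand charges: 1×isothiocyanato (-1 each), 2×ammine (neutral), 1×cyano (-1 each), 1×ethylenediamine (neutral); total -2. So Rh + (-2) = 1+, giving Rh = +3.
Ligands are named alphabetically: ammine before cyano before ethylenediamine before isothiocyanato.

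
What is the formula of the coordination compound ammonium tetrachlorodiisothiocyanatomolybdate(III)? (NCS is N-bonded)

(NH4)3[MoCl4(NCS)2]

Ligands: 2 isothiocyanato (NCS, -1), 4 chloro (Cl, -1). Ligand charge sum = -6.
With Mo in oxidation state +3, the complex ion is [Mo...]^3−.
Charge balance with ammonium (+1) requires 1 complex ion per 3 ammonium.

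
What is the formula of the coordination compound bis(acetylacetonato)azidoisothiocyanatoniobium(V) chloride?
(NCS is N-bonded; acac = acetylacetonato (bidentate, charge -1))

Ligands: 1 isothiocyanato (NCS, -1), 1 azido (N3, -1), 2 acetylacetonato (acac, -1). Ligand charge sum = -4.
With Nb in oxidation state +5, the complex ion is [Nb...]^1+.
Charge balance with chloride (-1) requires 1 complex ion per 1 chloride.

[Nb(acac)2(N3)(NCS)]Cl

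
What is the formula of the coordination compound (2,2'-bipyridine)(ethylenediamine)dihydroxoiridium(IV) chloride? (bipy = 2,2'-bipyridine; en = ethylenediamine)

Ligands: 2 hydroxo (OH, -1), 1 2,2'-bipyridine (bipy, neutral), 1 ethylenediamine (en, neutral). Ligand charge sum = -2.
With Ir in oxidation state +4, the complex ion is [Ir...]^2+.
Charge balance with chloride (-1) requires 1 complex ion per 2 chloride.

[Ir(bipy)(en)(OH)2]Cl2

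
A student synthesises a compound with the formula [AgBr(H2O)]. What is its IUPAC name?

There is no counter-ion, so the complex is neutral overall.
Ligand charges: 1×bromo (-1 each), 1×aqua (neutral); total -1. So Ag + (-1) = 0, giving Ag = +1.
Ligands are named alphabetically: aqua before bromo.

aquabromosilver(I)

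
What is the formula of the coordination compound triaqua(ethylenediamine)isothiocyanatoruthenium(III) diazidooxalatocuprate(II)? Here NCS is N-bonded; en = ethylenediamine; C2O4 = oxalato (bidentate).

[Ru(en)(H2O)3(NCS)][Cu(C2O4)(N3)2]

Cation [Ru…]: ligand charges -1, Ru(III) ⇒ ion charge 2+.
Anion [Cu…]: ligand charges -4, Cu(II) ⇒ ion charge 2−.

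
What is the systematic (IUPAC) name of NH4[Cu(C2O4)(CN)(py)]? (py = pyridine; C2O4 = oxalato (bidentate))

The 1 ammonium counter-ion carries a total charge of +1, so each complex ion is 1−.
Ligand charges: 1×pyridine (neutral), 1×oxalato (-2 each), 1×cyano (-1 each); total -3. So Cu + (-3) = 1−, giving Cu = +2.
Ligands are named alphabetically: cyano before oxalato before pyridine.
The complex ion is anionic, so copper takes the -ate form cuprate(II).

ammonium cyanooxalato(pyridine)cuprate(II)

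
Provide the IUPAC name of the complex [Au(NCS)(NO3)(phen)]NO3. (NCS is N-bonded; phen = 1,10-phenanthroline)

The 1 nitrate counter-ion carries a total charge of -1, so each complex ion is 1+.
Ligand charges: 1×isothiocyanato (-1 each), 1×nitrato (-1 each), 1×1,10-phenanthroline (neutral); total -2. So Au + (-2) = 1+, giving Au = +3.
Ligands are named alphabetically: isothiocyanato before nitrato before phenanthroline.

isothiocyanatonitrato(1,10-phenanthroline)gold(III) nitrate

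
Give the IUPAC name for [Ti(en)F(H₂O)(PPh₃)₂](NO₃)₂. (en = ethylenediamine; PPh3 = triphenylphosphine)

The 2 nitrate counter-ions carry a total charge of -2, so each complex ion is 2+.
Ligand charges: 1×ethylenediamine (neutral), 1×aqua (neutral), 1×fluoro (-1 each), 2×triphenylphosphine (neutral); total -1. So Ti + (-1) = 2+, giving Ti = +3.
Ligands are named alphabetically: aqua before ethylenediamine before fluoro before triphenylphosphine.

aqua(ethylenediamine)fluorobis(triphenylphosphine)titanium(III) nitrate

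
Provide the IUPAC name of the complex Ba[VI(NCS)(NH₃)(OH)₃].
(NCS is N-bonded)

The 1 barium counter-ion carries a total charge of +2, so each complex ion is 2−.
Ligand charges: 3×hydroxo (-1 each), 1×iodo (-1 each), 1×isothiocyanato (-1 each), 1×ammine (neutral); total -5. So V + (-5) = 2−, giving V = +3.
The complex ion is anionic, so vanadium takes the -ate form vanadate(III).

barium amminetrihydroxoiodoisothiocyanatovanadate(III)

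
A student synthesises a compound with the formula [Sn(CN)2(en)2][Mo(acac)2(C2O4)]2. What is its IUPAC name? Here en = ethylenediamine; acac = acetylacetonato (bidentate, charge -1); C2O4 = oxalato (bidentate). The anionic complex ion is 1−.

dicyanobis(ethylenediamine)tin(IV) bis(acetylacetonato)oxalatomolybdate(III)

Both ions are complex: the cation is named first with the plain metal name, the anion second with the -ate form; each ion's ligands are alphabetised independently.
The complex anion is given as 1−; its ligand charges sum to -4, so Mo = +3.
With 2 anions per cation, the cation must be 2×1 = 2+.
Cation: ligand charges sum to -2; for the ion to be 2+, Sn = +4.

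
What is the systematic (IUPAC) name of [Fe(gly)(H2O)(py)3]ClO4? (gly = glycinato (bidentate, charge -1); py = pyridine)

The 1 perchlorate counter-ion carries a total charge of -1, so each complex ion is 1+.
Ligand charges: 1×glycinato (-1 each), 3×pyridine (neutral), 1×aqua (neutral); total -1. So Fe + (-1) = 1+, giving Fe = +2.
Ligands are named alphabetically: aqua before glycinato before pyridine.

aqua(glycinato)tris(pyridine)iron(II) perchlorate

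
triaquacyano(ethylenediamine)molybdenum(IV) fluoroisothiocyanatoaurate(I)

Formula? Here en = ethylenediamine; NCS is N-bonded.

[Mo(CN)(en)(H2O)3][AuF(NCS)]3

Cation [Mo…]: ligand charges -1, Mo(IV) ⇒ ion charge 3+.
Anion [Au…]: ligand charges -2, Au(I) ⇒ ion charge 1−.
One 3+ cation requires 3 of the 1− anion.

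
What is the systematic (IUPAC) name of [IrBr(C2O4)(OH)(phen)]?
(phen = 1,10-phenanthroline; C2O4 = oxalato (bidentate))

bromohydroxooxalato(1,10-phenanthroline)iridium(IV)

There is no counter-ion, so the complex is neutral overall.
Ligand charges: 1×bromo (-1 each), 1×hydroxo (-1 each), 1×1,10-phenanthroline (neutral), 1×oxalato (-2 each); total -4. So Ir + (-4) = 0, giving Ir = +4.
Ligands are named alphabetically: bromo before hydroxo before oxalato before phenanthroline.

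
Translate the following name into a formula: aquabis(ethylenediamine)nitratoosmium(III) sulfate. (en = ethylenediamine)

Ligands: 1 nitrato (NO3, -1), 1 aqua (H2O, neutral), 2 ethylenediamine (en, neutral). Ligand charge sum = -1.
Charge balance with sulfate (-2) requires 1 complex ion per 1 sulfate.

[Os(en)2(H2O)(NO3)]SO4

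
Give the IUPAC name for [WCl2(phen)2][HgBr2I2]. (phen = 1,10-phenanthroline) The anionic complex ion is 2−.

Both ions are complex: the cation is named first with the plain metal name, the anion second with the -ate form; each ion's ligands are alphabetised independently.
The complex anion is given as 2−; its ligand charges sum to -4, so Hg = +2.
A 1:1 salt means the cation carries the equal and opposite charge, 2+.
Cation: ligand charges sum to -2; for the ion to be 2+, W = +4.

dichlorobis(1,10-phenanthroline)tungsten(IV) dibromodiiodomercurate(II)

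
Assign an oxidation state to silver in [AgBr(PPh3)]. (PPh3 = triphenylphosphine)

No counter-ion: the bracketed complex is neutral.
Ligand charges: 1×PPh3 neutral; 1×Br = -1; sum -1.
Ag + (-1) = 0 ⇒ Ag is +1.

+1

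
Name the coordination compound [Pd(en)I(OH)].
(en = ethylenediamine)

There is no counter-ion, so the complex is neutral overall.
Ligand charges: 1×iodo (-1 each), 1×ethylenediamine (neutral), 1×hydroxo (-1 each); total -2. So Pd + (-2) = 0, giving Pd = +2.
Ligands are named alphabetically: ethylenediamine before hydroxo before iodo.

(ethylenediamine)hydroxoiodopalladium(II)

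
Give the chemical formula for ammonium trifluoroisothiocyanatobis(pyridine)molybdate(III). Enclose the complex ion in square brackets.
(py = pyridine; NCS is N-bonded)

NH4[MoF3(NCS)(py)2]

Ligands: 3 fluoro (F, -1), 2 pyridine (py, neutral), 1 isothiocyanato (NCS, -1). Ligand charge sum = -4.
With Mo in oxidation state +3, the complex ion is [Mo...]^1−.
Charge balance with ammonium (+1) requires 1 complex ion per 1 ammonium.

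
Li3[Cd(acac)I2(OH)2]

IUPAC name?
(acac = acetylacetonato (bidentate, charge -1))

The 3 lithium counter-ions carry a total charge of +3, so each complex ion is 3−.
Ligand charges: 1×acetylacetonato (-1 each), 2×hydroxo (-1 each), 2×iodo (-1 each); total -5. So Cd + (-5) = 3−, giving Cd = +2.
The complex ion is anionic, so cadmium takes the -ate form cadmate(II).

lithium (acetylacetonato)dihydroxodiiodocadmate(II)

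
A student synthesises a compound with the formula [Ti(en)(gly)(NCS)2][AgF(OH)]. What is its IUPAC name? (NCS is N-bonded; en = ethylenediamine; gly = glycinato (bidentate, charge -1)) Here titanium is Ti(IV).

Ti is given as +4; the cation's ligand charges sum to -3, so the complex cation is 1+.
A 1:1 salt means the anion carries the equal and opposite charge, 1−.
Anion: ligand charges sum to -2; for the ion to be 1−, Ag = +1.

(ethylenediamine)(glycinato)diisothiocyanatotitanium(IV) fluorohydroxoargentate(I)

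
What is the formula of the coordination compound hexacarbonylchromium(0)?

Ligands: 6 carbonyl (CO, neutral). Ligand charge sum = 0.
With Cr in oxidation state 0, the complex ion is [Cr...].

[Cr(CO)6]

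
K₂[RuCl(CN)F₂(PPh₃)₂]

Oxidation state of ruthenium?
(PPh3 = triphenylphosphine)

2 potassium outside the brackets (+1 each) → the complex ion is 2−.
Ligand charges: 1×CN = -1; 2×F = -2; 1×Cl = -1; 2×PPh3 neutral; sum -4.
Ru + (-4) = 2− ⇒ Ru is +2.

+2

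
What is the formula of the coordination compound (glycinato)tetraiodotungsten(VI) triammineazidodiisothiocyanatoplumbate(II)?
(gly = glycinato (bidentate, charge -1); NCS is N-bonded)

[W(gly)I4][Pb(N3)(NCS)2(NH3)3]

Cation [W…]: ligand charges -5, W(VI) ⇒ ion charge 1+.
Anion [Pb…]: ligand charges -3, Pb(II) ⇒ ion charge 1−.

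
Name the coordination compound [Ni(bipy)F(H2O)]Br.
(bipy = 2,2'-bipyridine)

The 1 bromide counter-ion carries a total charge of -1, so each complex ion is 1+.
Ligand charges: 1×aqua (neutral), 1×2,2'-bipyridine (neutral), 1×fluoro (-1 each); total -1. So Ni + (-1) = 1+, giving Ni = +2.
Ligands are named alphabetically: aqua before bipyridine before fluoro.

aqua(2,2'-bipyridine)fluoronickel(II) bromide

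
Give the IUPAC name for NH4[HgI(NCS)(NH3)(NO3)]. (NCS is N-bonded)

The 1 ammonium counter-ion carries a total charge of +1, so each complex ion is 1−.
Ligand charges: 1×iodo (-1 each), 1×nitrato (-1 each), 1×ammine (neutral), 1×isothiocyanato (-1 each); total -3. So Hg + (-3) = 1−, giving Hg = +2.
Ligands are named alphabetically: ammine before iodo before isothiocyanato before nitrato.
The complex ion is anionic, so mercury takes the -ate form mercurate(II).

ammonium ammineiodoisothiocyanatonitratomercurate(II)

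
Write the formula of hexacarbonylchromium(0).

[Cr(CO)6]

Ligands: 6 carbonyl (CO, neutral). Ligand charge sum = 0.
With Cr in oxidation state 0, the complex ion is [Cr...].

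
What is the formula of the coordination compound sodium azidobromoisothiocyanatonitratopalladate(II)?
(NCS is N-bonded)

Na2[PdBr(N3)(NCS)(NO3)]

Ligands: 1 isothiocyanato (NCS, -1), 1 bromo (Br, -1), 1 nitrato (NO3, -1), 1 azido (N3, -1). Ligand charge sum = -4.
With Pd in oxidation state +2, the complex ion is [Pd...]^2−.
Charge balance with sodium (+1) requires 1 complex ion per 2 sodium.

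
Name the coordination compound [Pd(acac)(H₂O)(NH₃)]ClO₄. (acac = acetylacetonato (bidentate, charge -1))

The 1 perchlorate counter-ion carries a total charge of -1, so each complex ion is 1+.
Ligand charges: 1×ammine (neutral), 1×acetylacetonato (-1 each), 1×aqua (neutral); total -1. So Pd + (-1) = 1+, giving Pd = +2.
Ligands are named alphabetically: acetylacetonato before ammine before aqua.

(acetylacetonato)ammineaquapalladium(II) perchlorate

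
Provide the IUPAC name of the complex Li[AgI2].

lithium diiodoargentate(I)

The 1 lithium counter-ion carries a total charge of +1, so each complex ion is 1−.
Ligand charges: 2×iodo (-1 each); total -2. So Ag + (-2) = 1−, giving Ag = +1.
The complex ion is anionic, so silver takes the -ate form argentate(I).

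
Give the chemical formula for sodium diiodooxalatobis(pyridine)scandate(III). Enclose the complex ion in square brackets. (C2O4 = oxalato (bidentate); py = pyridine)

Na[Sc(C2O4)I2(py)2]

Ligands: 1 oxalato (C2O4, -2), 2 pyridine (py, neutral), 2 iodo (I, -1). Ligand charge sum = -4.
With Sc in oxidation state +3, the complex ion is [Sc...]^1−.
Charge balance with sodium (+1) requires 1 complex ion per 1 sodium.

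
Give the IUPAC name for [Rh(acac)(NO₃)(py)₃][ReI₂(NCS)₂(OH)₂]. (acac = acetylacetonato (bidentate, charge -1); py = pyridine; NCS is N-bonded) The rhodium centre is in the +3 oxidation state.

(acetylacetonato)nitratotris(pyridine)rhodium(III) dihydroxodiiododiisothiocyanatorhenate(V)

Both ions are complex: the cation is named first with the plain metal name, the anion second with the -ate form; each ion's ligands are alphabetised independently.
Rh is given as +3; the cation's ligand charges sum to -2, so the complex cation is 1+.
A 1:1 salt means the anion carries the equal and opposite charge, 1−.
Anion: ligand charges sum to -6; for the ion to be 1−, Re = +5.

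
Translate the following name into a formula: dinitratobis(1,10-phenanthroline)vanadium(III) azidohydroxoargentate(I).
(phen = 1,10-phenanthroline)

Cation [V…]: ligand charges -2, V(III) ⇒ ion charge 1+.
Anion [Ag…]: ligand charges -2, Ag(I) ⇒ ion charge 1−.

[V(NO3)2(phen)2][Ag(N3)(OH)]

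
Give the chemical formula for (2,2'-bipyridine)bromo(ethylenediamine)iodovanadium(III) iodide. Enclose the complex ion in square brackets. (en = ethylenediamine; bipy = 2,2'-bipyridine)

[V(bipy)Br(en)I]I

Ligands: 1 iodo (I, -1), 1 ethylenediamine (en, neutral), 1 bromo (Br, -1), 1 2,2'-bipyridine (bipy, neutral). Ligand charge sum = -2.
With V in oxidation state +3, the complex ion is [V...]^1+.
Charge balance with iodide (-1) requires 1 complex ion per 1 iodide.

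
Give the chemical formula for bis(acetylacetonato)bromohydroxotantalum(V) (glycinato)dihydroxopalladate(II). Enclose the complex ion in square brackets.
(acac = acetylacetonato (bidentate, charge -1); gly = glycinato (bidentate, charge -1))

[Ta(acac)2Br(OH)][Pd(gly)(OH)2]

Cation [Ta…]: ligand charges -4, Ta(V) ⇒ ion charge 1+.
Anion [Pd…]: ligand charges -3, Pd(II) ⇒ ion charge 1−.
One 1+ cation balances one 1− anion.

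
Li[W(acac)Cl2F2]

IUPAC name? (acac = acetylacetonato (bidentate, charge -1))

The 1 lithium counter-ion carries a total charge of +1, so each complex ion is 1−.
Ligand charges: 2×chloro (-1 each), 2×fluoro (-1 each), 1×acetylacetonato (-1 each); total -5. So W + (-5) = 1−, giving W = +4.
The complex ion is anionic, so tungsten takes the -ate form tungstate(IV).

lithium (acetylacetonato)dichlorodifluorotungstate(IV)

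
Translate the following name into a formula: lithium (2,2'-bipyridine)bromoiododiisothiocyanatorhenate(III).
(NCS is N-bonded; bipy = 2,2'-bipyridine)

Li[Re(bipy)BrI(NCS)2]

Ligands: 2 isothiocyanato (NCS, -1), 1 2,2'-bipyridine (bipy, neutral), 1 bromo (Br, -1), 1 iodo (I, -1). Ligand charge sum = -4.
With Re in oxidation state +3, the complex ion is [Re...]^1−.
Charge balance with lithium (+1) requires 1 complex ion per 1 lithium.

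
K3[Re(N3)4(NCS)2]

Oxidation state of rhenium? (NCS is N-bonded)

+3

3 potassium outside the brackets (+1 each) → the complex ion is 3−.
Ligand charges: 2×NCS = -2; 4×N3 = -4; sum -6.
Re + (-6) = 3− ⇒ Re is +3.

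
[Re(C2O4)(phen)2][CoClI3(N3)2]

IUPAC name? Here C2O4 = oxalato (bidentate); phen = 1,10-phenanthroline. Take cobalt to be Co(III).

oxalatobis(1,10-phenanthroline)rhenium(V) diazidochlorotriiodocobaltate(III)

Both ions are complex: the cation is named first with the plain metal name, the anion second with the -ate form; each ion's ligands are alphabetised independently.
Co is given as +3; the anion's ligand charges sum to -6, so the complex anion is 3−.
A 1:1 salt means the cation carries the equal and opposite charge, 3+.
Cation: ligand charges sum to -2; for the ion to be 3+, Re = +5.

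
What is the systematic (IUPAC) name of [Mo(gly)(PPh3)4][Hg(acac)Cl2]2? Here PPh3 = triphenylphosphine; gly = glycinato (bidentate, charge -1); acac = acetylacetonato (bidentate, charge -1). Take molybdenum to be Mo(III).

Mo is given as +3; the cation's ligand charges sum to -1, so the complex cation is 2+.
With 2 anions per cation, each anion must be 2/2 = 1−.
Anion: ligand charges sum to -3; for the ion to be 1−, Hg = +2.

(glycinato)tetrakis(triphenylphosphine)molybdenum(III) (acetylacetonato)dichloromercurate(II)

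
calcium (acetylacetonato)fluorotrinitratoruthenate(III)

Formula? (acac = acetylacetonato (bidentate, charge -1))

Ligands: 1 fluoro (F, -1), 1 acetylacetonato (acac, -1), 3 nitrato (NO3, -1). Ligand charge sum = -5.
With Ru in oxidation state +3, the complex ion is [Ru...]^2−.
Charge balance with calcium (+2) requires 1 complex ion per 1 calcium.

Ca[Ru(acac)F(NO3)3]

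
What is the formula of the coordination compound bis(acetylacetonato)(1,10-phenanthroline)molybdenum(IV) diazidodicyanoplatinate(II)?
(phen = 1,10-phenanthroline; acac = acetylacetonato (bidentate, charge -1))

[Mo(acac)2(phen)][Pt(CN)2(N3)2]

Cation [Mo…]: ligand charges -2, Mo(IV) ⇒ ion charge 2+.
Anion [Pt…]: ligand charges -4, Pt(II) ⇒ ion charge 2−.
One 2+ cation balances one 2− anion.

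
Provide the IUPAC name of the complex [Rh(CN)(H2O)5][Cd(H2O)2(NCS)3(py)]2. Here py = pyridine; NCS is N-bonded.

Cadmium is always +2 in its complexes; the anion's ligand charges sum to -3, so the complex anion is 1−.
With 2 anions per cation, the cation must be 2×1 = 2+.
Cation: ligand charges sum to -1; for the ion to be 2+, Rh = +3.

pentaaquacyanorhodium(III) diaquatriisothiocyanato(pyridine)cadmate(II)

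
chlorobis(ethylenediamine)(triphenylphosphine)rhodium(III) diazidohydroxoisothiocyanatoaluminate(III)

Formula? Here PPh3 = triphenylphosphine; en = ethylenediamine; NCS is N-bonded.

[RhCl(en)2(PPh3)][Al(N3)2(NCS)(OH)]2

Cation [Rh…]: ligand charges -1, Rh(III) ⇒ ion charge 2+.
Anion [Al…]: ligand charges -4, Al(III) ⇒ ion charge 1−.
One 2+ cation requires 2 of the 1− anion.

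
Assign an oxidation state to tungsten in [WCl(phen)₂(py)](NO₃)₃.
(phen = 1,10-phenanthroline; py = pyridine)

+4

3 nitrate outside the brackets (-1 each) → the complex ion is 3+.
Ligand charges: 2×phen neutral; 1×Cl = -1; 1×py neutral; sum -1.
W + (-1) = 3+ ⇒ W is +4.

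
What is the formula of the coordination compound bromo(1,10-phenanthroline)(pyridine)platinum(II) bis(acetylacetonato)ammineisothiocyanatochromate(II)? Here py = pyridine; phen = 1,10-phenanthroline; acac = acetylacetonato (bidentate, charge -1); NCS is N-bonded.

Cation [Pt…]: ligand charges -1, Pt(II) ⇒ ion charge 1+.
Anion [Cr…]: ligand charges -3, Cr(II) ⇒ ion charge 1−.
One 1+ cation balances one 1− anion.

[PtBr(phen)(py)][Cr(acac)2(NCS)(NH3)]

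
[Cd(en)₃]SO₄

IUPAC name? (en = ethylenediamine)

The 1 sulfate counter-ion carries a total charge of -2, so each complex ion is 2+.
Ligand charges: 3×ethylenediamine (neutral); total 0. So Cd + (0) = 2+, giving Cd = +2.

tris(ethylenediamine)cadmium(II) sulfate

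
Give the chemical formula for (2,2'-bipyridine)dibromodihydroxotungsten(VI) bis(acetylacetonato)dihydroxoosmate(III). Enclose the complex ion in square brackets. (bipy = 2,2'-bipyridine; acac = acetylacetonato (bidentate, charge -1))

Cation [W…]: ligand charges -4, W(VI) ⇒ ion charge 2+.
Anion [Os…]: ligand charges -4, Os(III) ⇒ ion charge 1−.

[W(bipy)Br2(OH)2][Os(acac)2(OH)2]2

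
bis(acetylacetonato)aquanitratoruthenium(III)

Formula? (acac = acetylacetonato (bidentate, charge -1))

[Ru(acac)2(H2O)(NO3)]

Ligands: 1 aqua (H2O, neutral), 1 nitrato (NO3, -1), 2 acetylacetonato (acac, -1). Ligand charge sum = -3.
With Ru in oxidation state +3, the complex ion is [Ru...].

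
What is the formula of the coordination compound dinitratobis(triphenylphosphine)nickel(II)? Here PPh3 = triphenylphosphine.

Ligands: 2 triphenylphosphine (PPh3, neutral), 2 nitrato (NO3, -1). Ligand charge sum = -2.
With Ni in oxidation state +2, the complex ion is [Ni...].

[Ni(NO3)2(PPh3)2]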